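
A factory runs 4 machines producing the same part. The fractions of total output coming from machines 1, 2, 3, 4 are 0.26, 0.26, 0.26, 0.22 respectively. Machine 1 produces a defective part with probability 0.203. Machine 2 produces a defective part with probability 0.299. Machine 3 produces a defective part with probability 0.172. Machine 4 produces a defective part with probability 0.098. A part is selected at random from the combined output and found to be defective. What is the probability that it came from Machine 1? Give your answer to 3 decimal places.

Posterior probability ≈ 0.268

P(defective|M1) = 0.203; P(defective|M2) = 0.299; P(defective|M3) = 0.172; P(defective|M4) = 0.098.
Prior × likelihood for each source: 0.26·0.203=0.05278, 0.26·0.299=0.07774, 0.26·0.172=0.04472, 0.22·0.098=0.02156. Summing gives P(defective) = 0.19680.
P(Machine 1 | defective) = 0.05278 / 0.19680 = 0.268.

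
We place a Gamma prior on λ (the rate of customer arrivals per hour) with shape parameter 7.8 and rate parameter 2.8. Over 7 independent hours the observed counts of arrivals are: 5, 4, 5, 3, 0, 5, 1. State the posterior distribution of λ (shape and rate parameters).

Posterior: Gamma(shape=30.8, rate=9.8)

Total count ∑xᵢ = 23 over n = 7 hours.
Gamma is conjugate to the Poisson likelihood: posterior is Gamma(shape = 7.8+23 = 30.8, rate = 2.8+7 = 9.8).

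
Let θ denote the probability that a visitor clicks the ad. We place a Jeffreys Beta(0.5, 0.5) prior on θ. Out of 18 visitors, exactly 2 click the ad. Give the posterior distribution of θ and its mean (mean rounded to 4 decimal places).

Posterior: Beta(2.5, 16.5); mean ≈ 0.1316

The binomial likelihood is conjugate to the Beta prior: with 2 successes and 16 failures, the posterior is Beta(0.5+2, 0.5+16) = Beta(2.5, 16.5).
Posterior mean = α/(α+β) = 2.5/19 = 0.1316.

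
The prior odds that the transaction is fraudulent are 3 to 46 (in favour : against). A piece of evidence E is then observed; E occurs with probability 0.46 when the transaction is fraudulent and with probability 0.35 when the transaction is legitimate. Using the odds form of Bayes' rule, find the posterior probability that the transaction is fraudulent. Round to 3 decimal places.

Prior odds = 3/46 = 0.065217.
Likelihood ratio for E = 0.46/0.35 = 1.3143.
Posterior odds = prior odds × LR = 0.085714.
Posterior probability = odds/(1+odds) = 0.085714/1.0857 = 0.079.

Posterior probability ≈ 0.079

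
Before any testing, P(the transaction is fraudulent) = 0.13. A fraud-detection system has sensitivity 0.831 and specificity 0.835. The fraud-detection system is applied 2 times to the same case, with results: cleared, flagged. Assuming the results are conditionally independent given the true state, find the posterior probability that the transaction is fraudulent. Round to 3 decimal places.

Posterior P(H) ≈ 0.132

Let H be the event that the transaction is fraudulent; start with P(H) = 0.13. P('flagged'|H) = 0.831, P('flagged'|¬H) = 0.165.
Update on result 1 ('cleared'): P(H) ← 0.169·0.1300 / (0.169·0.1300 + 0.835·0.8700) = 0.021970/0.74842 = 0.0294.
Update on result 2 ('flagged'): P(H) ← 0.831·0.0294 / (0.831·0.0294 + 0.165·0.9706) = 0.024394/0.18455 = 0.1322.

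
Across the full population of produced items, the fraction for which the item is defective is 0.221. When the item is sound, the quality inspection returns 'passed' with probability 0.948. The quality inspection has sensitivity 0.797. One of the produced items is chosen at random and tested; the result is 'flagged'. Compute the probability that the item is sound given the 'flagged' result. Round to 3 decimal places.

Let H be the event that the item is defective. P(H) = 0.221, so P(¬H) = 0.779. With E the 'flagged' result, P(E|H) = 0.797 and P(E|¬H) = 0.052.
P(E) = 0.797·0.221 + 0.052·0.779 = 0.17614 + 0.040508 = 0.21665.
By Bayes' theorem, P(H|E) = 0.17614 / 0.21665 = 0.813. Hence P(¬H|E) = 1 − 0.813 = 0.187.

P(¬H | E) ≈ 0.187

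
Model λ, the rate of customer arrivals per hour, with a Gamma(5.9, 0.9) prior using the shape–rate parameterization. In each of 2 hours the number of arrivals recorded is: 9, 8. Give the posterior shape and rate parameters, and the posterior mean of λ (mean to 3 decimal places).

Posterior: Gamma(shape=22.9, rate=2.9); mean ≈ 7.897

The Poisson likelihood adds the total count to the shape and the number of exposure periods to the rate. Here ∑xᵢ = 17 and n = 2, so shape 5.9→22.9 and rate 0.9→2.9.
E[λ | data] = 22.9/2.9 = 7.897.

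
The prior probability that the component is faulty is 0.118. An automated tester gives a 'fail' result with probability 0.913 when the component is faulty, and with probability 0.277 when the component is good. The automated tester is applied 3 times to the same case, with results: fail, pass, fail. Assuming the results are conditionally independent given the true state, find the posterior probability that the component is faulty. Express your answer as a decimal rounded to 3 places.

With H the event that the component is faulty, the joint likelihood of the observed sequence is P(data|H) = 0.913·0.087·0.913 = 0.072521 and P(data|¬H) = 0.277·0.723·0.277 = 0.055475.
Bayes: P(H|data) = 0.118·0.072521 / (0.118·0.072521 + 0.882·0.055475) = 0.0085574/0.057486 = 0.1489.

Posterior P(H) ≈ 0.149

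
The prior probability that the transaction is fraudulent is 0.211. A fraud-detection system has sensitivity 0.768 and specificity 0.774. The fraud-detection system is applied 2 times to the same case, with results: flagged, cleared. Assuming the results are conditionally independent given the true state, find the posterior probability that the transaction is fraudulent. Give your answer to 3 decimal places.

Posterior P(H) ≈ 0.214

Let H be the event that the transaction is fraudulent; start with P(H) = 0.211. P('flagged'|H) = 0.768, P('flagged'|¬H) = 0.226.
Update on result 1 ('flagged'): P(H) ← 0.768·0.2110 / (0.768·0.2110 + 0.226·0.7890) = 0.16205/0.34036 = 0.4761.
Update on result 2 ('cleared'): P(H) ← 0.232·0.4761 / (0.232·0.4761 + 0.774·0.5239) = 0.11046/0.51595 = 0.2141.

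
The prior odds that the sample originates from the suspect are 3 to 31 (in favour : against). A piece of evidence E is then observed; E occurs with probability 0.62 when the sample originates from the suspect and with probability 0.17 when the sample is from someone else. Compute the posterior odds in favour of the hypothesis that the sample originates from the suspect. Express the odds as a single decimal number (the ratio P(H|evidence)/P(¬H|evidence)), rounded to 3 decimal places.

Prior odds = 3/31 = 0.096774.
Likelihood ratio for E = 0.62/0.17 = 3.6471.
Posterior odds = prior odds × LR = 0.35294.

Posterior odds ≈ 0.353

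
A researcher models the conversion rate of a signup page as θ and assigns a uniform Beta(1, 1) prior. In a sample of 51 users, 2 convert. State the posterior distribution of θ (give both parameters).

Observing 2 successes and 49 failures updates Beta(1, 1) by adding the success and failure counts to the two shape parameters: α = 1+2 = 3, β = 1+49 = 50.

Posterior: Beta(3, 50)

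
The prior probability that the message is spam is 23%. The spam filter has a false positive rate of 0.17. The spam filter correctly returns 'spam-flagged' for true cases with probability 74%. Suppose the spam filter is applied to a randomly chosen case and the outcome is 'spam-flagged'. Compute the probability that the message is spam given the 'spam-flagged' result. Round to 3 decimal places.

P(H | E) ≈ 0.565

Let H be the event that the message is spam. P(H) = 0.23, so P(¬H) = 0.77. With E the 'spam-flagged' result, P(E|H) = 0.74 and P(E|¬H) = 0.17.
P(E) = 0.74·0.23 + 0.17·0.77 = 0.17020 + 0.13090 = 0.30110.
By Bayes' theorem, P(H|E) = 0.17020 / 0.30110 = 0.565.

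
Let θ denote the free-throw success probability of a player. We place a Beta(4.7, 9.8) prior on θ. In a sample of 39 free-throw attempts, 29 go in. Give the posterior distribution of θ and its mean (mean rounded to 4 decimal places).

Observing 29 successes and 10 failures updates Beta(4.7, 9.8) by adding the success and failure counts to the two shape parameters: α = 4.7+29 = 33.7, β = 9.8+10 = 19.8.
Posterior mean = α/(α+β) = 33.7/53.5 = 0.6299.

Posterior: Beta(33.7, 19.8); mean ≈ 0.6299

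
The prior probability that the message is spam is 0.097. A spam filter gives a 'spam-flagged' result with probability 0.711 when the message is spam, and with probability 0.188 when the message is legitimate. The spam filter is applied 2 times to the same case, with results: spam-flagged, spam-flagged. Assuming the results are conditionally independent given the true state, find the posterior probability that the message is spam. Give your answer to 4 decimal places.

Posterior P(H) ≈ 0.6057

Let H be the event that the message is spam; start with P(H) = 0.097. P('spam-flagged'|H) = 0.711, P('spam-flagged'|¬H) = 0.188.
Update on result 1 ('spam-flagged'): P(H) ← 0.711·0.0970 / (0.711·0.0970 + 0.188·0.9030) = 0.068967/0.23873 = 0.2889.
Update on result 2 ('spam-flagged'): P(H) ← 0.711·0.2889 / (0.711·0.2889 + 0.188·0.7111) = 0.20540/0.33909 = 0.6057.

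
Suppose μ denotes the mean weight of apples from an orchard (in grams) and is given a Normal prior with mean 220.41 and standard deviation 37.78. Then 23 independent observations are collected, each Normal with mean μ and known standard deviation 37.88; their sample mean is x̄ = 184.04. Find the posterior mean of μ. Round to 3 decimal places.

Posterior mean ≈ 185.563

With known σ, the Normal prior is conjugate. Weight on the data is w = (n/σ²)/(n/σ² + 1/τ₀²) = 0.0160291/(0.0160291+0.00070061) = 0.95812.
Posterior mean = w·x̄ + (1−w)·μ₀ = 0.95812·184.04 + 0.041878·220.41 = 185.563.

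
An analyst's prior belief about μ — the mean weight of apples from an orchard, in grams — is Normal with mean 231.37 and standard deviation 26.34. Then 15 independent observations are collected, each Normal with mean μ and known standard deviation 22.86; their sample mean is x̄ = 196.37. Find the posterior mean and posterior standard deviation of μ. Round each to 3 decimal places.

With known σ, the Normal prior is conjugate. Weight on the data is w = (n/σ²)/(n/σ² + 1/τ₀²) = 0.0287038/(0.0287038+0.00144135) = 0.95219.
Posterior mean = w·x̄ + (1−w)·μ₀ = 0.95219·196.37 + 0.047814·231.37 = 198.043. Posterior variance = 1/(0.0287038+0.00144135) = 33.1729, so SD = 5.760.

Posterior mean ≈ 198.043; posterior SD ≈ 5.760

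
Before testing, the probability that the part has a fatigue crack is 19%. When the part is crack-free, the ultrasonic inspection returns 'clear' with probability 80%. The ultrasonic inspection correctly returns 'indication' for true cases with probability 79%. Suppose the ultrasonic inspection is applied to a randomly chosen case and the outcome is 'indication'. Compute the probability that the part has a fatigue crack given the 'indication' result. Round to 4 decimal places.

P(H | E) ≈ 0.4809

Write H for 'the part has a fatigue crack'. Prior odds H:¬H = 0.19/0.81 = 0.23457. For the 'indication' outcome, the likelihood ratio is 0.79/0.2 = 3.9500.
Posterior odds = 0.23457 × 3.9500 = 0.92654, so P(H|E) = 0.92654/(1+0.92654) = 0.4809.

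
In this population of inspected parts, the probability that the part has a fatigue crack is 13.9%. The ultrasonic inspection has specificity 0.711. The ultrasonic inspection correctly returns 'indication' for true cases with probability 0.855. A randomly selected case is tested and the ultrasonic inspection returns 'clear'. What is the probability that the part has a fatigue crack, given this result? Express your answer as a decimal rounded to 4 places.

Let H be the event that the part has a fatigue crack. P(H) = 0.139, so P(¬H) = 0.861. With E the 'clear' result, P(E|H) = 0.145 and P(E|¬H) = 0.711.
P(E) = 0.145·0.139 + 0.711·0.861 = 0.020155 + 0.61217 = 0.63233.
By Bayes' theorem, P(H|E) = 0.020155 / 0.63233 = 0.0319.

P(H | E) ≈ 0.0319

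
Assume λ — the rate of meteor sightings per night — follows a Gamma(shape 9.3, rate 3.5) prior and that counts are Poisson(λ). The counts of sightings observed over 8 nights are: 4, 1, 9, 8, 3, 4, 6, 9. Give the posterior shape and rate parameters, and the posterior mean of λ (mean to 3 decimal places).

Posterior: Gamma(shape=53.3, rate=11.5); mean ≈ 4.635

Total count ∑xᵢ = 44 over n = 8 nights.
Gamma is conjugate to the Poisson likelihood: posterior is Gamma(shape = 9.3+44 = 53.3, rate = 3.5+8 = 11.5).
Posterior mean = shape/rate = 53.3/11.5 = 4.635.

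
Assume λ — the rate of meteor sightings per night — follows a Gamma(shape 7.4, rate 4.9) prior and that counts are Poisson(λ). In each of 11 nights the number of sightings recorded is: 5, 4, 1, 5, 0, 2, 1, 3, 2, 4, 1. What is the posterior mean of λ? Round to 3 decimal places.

The Poisson likelihood adds the total count to the shape and the number of exposure periods to the rate. Here ∑xᵢ = 28 and n = 11, so shape 7.4→35.4 and rate 4.9→15.9.
Posterior mean = shape/rate = 35.4/15.9 = 2.226.

Posterior mean ≈ 2.226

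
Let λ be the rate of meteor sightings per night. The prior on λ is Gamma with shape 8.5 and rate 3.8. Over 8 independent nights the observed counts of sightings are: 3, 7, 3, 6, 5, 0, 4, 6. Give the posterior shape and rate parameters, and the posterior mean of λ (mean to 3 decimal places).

The Poisson likelihood adds the total count to the shape and the number of exposure periods to the rate. Here ∑xᵢ = 34 and n = 8, so shape 8.5→42.5 and rate 3.8→11.8.
E[λ | data] = 42.5/11.8 = 3.602.

Posterior: Gamma(shape=42.5, rate=11.8); mean ≈ 3.602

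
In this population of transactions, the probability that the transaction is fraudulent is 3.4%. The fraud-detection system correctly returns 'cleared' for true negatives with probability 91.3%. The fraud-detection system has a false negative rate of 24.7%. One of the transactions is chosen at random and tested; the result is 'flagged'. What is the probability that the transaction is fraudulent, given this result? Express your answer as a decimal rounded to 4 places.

P(H | E) ≈ 0.2335

Let H be the event that the transaction is fraudulent. P(H) = 0.034, so P(¬H) = 0.966. With E the 'flagged' result, P(E|H) = 0.753 and P(E|¬H) = 0.087.
P(E) = 0.753·0.034 + 0.087·0.966 = 0.025602 + 0.084042 = 0.10964.
By Bayes' theorem, P(H|E) = 0.025602 / 0.10964 = 0.2335.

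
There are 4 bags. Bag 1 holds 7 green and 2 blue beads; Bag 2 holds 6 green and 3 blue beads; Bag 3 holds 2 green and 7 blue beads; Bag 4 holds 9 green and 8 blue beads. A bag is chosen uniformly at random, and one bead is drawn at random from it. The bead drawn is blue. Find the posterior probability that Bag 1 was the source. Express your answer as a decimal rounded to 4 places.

Posterior probability ≈ 0.1232

P(blue|Bag 1) = 0.2222; P(blue|Bag 2) = 0.3333; P(blue|Bag 3) = 0.7778; P(blue|Bag 4) = 0.4706.
Prior × likelihood for each source: 0.25·0.2222=0.05556, 0.25·0.3333=0.08333, 0.25·0.7778=0.1944, 0.25·0.4706=0.1176. Summing gives P(blue) = 0.45098.
P(Bag 1 | blue) = 0.05556 / 0.45098 = 0.1232.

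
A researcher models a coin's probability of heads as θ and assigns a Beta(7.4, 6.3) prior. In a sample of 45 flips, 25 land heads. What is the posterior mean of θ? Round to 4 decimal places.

Observing 25 successes and 20 failures updates Beta(7.4, 6.3) by adding the success and failure counts to the two shape parameters: α = 7.4+25 = 32.4, β = 6.3+20 = 26.3.
E[θ | data] = 32.4/(32.4+26.3) = 0.5520.

Posterior mean ≈ 0.5520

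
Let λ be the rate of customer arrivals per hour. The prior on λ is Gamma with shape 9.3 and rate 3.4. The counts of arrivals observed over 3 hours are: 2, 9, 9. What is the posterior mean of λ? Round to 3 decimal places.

Total count ∑xᵢ = 20 over n = 3 hours.
Gamma is conjugate to the Poisson likelihood: posterior is Gamma(shape = 9.3+20 = 29.3, rate = 3.4+3 = 6.4).
E[λ | data] = 29.3/6.4 = 4.578.

Posterior mean ≈ 4.578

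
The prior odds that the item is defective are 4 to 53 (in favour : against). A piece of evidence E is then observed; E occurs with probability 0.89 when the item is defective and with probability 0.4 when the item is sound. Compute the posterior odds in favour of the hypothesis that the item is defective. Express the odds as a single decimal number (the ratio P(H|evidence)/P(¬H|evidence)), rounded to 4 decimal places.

Prior odds = 4/53 = 0.075472. In log-odds, ln(0.075472) = -2.5840.
Add log likelihood ratio: ln(2.2250) = 0.79976.
Posterior log-odds = -1.7842, so posterior odds = exp(-1.7842) = 0.16792.

Posterior odds ≈ 0.1679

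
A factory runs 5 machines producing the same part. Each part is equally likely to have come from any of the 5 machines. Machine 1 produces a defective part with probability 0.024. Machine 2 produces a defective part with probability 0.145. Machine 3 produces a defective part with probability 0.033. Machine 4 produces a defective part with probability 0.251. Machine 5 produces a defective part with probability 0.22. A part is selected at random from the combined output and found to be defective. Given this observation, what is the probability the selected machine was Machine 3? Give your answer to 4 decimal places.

P(defective|M1) = 0.024; P(defective|M2) = 0.145; P(defective|M3) = 0.033; P(defective|M4) = 0.251; P(defective|M5) = 0.22.
Prior × likelihood for each source: 0.2·0.024=0.004800, 0.2·0.145=0.02900, 0.2·0.033=0.006600, 0.2·0.251=0.05020, 0.2·0.22=0.04400. Summing gives P(defective) = 0.13460.
P(Machine 3 | defective) = 0.006600 / 0.13460 = 0.0490.

Posterior probability ≈ 0.0490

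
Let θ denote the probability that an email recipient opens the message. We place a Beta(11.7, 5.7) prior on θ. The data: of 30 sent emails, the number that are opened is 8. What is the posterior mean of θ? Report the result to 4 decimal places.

Posterior mean ≈ 0.4156

The binomial likelihood is conjugate to the Beta prior: with 8 successes and 22 failures, the posterior is Beta(11.7+8, 5.7+22) = Beta(19.7, 27.7).
E[θ | data] = 19.7/(19.7+27.7) = 0.4156.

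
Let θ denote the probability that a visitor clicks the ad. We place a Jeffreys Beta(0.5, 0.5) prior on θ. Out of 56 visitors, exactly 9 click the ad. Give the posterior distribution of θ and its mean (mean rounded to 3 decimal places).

Posterior: Beta(9.5, 47.5); mean ≈ 0.167

Observing 9 successes and 47 failures updates Beta(0.5, 0.5) by adding the success and failure counts to the two shape parameters: α = 0.5+9 = 9.5, β = 0.5+47 = 47.5.
E[θ | data] = 9.5/(9.5+47.5) = 0.167.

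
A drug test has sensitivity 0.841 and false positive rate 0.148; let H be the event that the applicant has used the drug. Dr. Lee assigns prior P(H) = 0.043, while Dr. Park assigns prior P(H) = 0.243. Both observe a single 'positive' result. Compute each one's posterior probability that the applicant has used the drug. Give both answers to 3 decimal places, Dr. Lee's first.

Dr. Lee: 0.203; Dr. Park: 0.646

P('+'|H) = 0.841, P('+'|¬H) = 0.148.
Dr. Lee: numerator 0.841·0.043 = 0.036163; evidence = 0.036163+0.148·0.957 = 0.17780; posterior = 0.203.
Dr. Park: numerator 0.841·0.243 = 0.20436; evidence = 0.20436+0.148·0.757 = 0.31640; posterior = 0.646.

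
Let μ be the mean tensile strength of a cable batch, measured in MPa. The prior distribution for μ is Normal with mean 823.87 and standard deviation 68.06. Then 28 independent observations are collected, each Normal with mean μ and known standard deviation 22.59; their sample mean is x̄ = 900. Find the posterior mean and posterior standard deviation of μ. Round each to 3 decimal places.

Posterior mean ≈ 899.702; posterior SD ≈ 4.261

Prior precision 1/τ₀² = 1/68.06² = 0.00021588; data precision n/σ² = 28/22.59² = 0.0548688.
Posterior precision = 0.00021588 + 0.0548688 = 0.0550847, giving posterior SD = 1/√0.0550847 = 4.261.
Posterior mean = (0.00021588·823.87 + 0.0548688·900) / 0.0550847 = 899.702.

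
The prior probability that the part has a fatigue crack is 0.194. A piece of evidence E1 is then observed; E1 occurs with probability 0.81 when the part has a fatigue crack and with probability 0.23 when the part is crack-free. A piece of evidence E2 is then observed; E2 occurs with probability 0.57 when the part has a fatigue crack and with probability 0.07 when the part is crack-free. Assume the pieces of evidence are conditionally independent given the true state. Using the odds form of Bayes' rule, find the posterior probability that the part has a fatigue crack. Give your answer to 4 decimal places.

Posterior probability ≈ 0.8735

Prior odds = 0.194/(1−0.194) = 0.24069. In log-odds, ln(0.24069) = -1.4242.
Add log likelihood ratios: ln(3.5217) + ln(8.1429) = 3.3561.
Posterior log-odds = 1.9319, so posterior odds = exp(1.9319) = 6.9024. Converting, P(H|E) = 6.9024/7.9024 = 0.8735.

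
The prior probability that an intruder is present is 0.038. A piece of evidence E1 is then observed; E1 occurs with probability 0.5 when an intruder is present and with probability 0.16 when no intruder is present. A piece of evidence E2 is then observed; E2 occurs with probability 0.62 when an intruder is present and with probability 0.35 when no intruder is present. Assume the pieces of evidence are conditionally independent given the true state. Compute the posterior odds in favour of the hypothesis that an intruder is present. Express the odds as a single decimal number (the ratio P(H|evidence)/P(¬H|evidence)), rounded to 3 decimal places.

Prior odds = 0.038/(1−0.038) = 0.039501.
Likelihood ratio for E1 = 0.5/0.16 = 3.1250.
Likelihood ratio for E2 = 0.62/0.35 = 1.7714.
Posterior odds = prior odds × LR₁ × LR₂ = 0.21867.

Posterior odds ≈ 0.219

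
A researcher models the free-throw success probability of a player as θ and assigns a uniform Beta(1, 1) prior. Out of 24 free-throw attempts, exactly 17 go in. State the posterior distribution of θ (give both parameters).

The binomial likelihood is conjugate to the Beta prior: with 17 successes and 7 failures, the posterior is Beta(1+17, 1+7) = Beta(18, 8).

Posterior: Beta(18, 8)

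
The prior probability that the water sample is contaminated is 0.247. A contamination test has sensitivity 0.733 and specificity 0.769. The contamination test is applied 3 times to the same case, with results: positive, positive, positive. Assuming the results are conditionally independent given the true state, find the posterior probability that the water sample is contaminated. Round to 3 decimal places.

Posterior P(H) ≈ 0.913

With H the event that the water sample is contaminated, the joint likelihood of the observed sequence is P(data|H) = 0.733·0.733·0.733 = 0.39383 and P(data|¬H) = 0.231·0.231·0.231 = 0.012326.
Bayes: P(H|data) = 0.247·0.39383 / (0.247·0.39383 + 0.753·0.012326) = 0.097277/0.10656 = 0.9129.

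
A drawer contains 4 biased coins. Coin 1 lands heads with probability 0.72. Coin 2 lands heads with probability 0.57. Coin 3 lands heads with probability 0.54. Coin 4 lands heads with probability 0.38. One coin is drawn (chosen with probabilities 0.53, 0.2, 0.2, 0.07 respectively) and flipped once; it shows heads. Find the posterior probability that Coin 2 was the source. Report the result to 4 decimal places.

Posterior probability ≈ 0.1809

Tabulate prior·likelihood by source: [1] prior 0.53, lik 0.72, product 0.3816; [2] prior 0.2, lik 0.57, product 0.1140; [3] prior 0.2, lik 0.54, product 0.1080; [4] prior 0.07, lik 0.38, product 0.02660.
Normalizing constant = 0.63020; the posterior for Coin 2 is its product over the sum, 0.1140/0.63020 = 0.1809.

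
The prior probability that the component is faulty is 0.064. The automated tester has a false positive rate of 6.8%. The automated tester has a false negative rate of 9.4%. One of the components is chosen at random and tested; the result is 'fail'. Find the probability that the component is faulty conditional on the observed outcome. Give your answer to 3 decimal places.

P(H | E) ≈ 0.477

Write H for 'the component is faulty'. Prior odds H:¬H = 0.064/0.936 = 0.068376. For the 'fail' outcome, the likelihood ratio is 0.906/0.068 = 13.324.
Posterior odds = 0.068376 × 13.324 = 0.91101, so P(H|E) = 0.91101/(1+0.91101) = 0.477.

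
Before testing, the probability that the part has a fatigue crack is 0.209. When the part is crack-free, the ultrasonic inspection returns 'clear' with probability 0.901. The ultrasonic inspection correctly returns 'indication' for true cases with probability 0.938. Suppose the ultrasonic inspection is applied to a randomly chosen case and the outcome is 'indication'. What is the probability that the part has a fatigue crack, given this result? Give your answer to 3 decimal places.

Write H for 'the part has a fatigue crack'. Prior odds H:¬H = 0.209/0.791 = 0.26422. For the 'indication' outcome, the likelihood ratio is 0.938/0.099 = 9.4747.
Posterior odds = 0.26422 × 9.4747 = 2.5034, so P(H|E) = 2.5034/(1+2.5034) = 0.715.

P(H | E) ≈ 0.715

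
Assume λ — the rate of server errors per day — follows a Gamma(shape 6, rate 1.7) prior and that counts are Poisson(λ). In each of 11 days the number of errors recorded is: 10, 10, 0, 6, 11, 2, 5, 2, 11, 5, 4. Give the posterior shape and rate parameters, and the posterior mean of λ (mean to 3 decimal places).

The Poisson likelihood adds the total count to the shape and the number of exposure periods to the rate. Here ∑xᵢ = 66 and n = 11, so shape 6→72 and rate 1.7→12.7.
E[λ | data] = 72/12.7 = 5.669.

Posterior: Gamma(shape=72, rate=12.7); mean ≈ 5.669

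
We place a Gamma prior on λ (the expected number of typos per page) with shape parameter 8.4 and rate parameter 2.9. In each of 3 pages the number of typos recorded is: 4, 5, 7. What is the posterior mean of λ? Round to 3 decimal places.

Posterior mean ≈ 4.136

The Poisson likelihood adds the total count to the shape and the number of exposure periods to the rate. Here ∑xᵢ = 16 and n = 3, so shape 8.4→24.4 and rate 2.9→5.9.
Posterior mean = shape/rate = 24.4/5.9 = 4.136.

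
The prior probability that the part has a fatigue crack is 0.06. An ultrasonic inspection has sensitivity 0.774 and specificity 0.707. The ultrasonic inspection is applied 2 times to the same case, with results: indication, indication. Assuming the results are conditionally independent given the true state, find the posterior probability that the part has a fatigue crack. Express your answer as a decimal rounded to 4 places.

With H the event that the part has a fatigue crack, the joint likelihood of the observed sequence is P(data|H) = 0.774·0.774 = 0.59908 and P(data|¬H) = 0.293·0.293 = 0.085849.
Bayes: P(H|data) = 0.06·0.59908 / (0.06·0.59908 + 0.94·0.085849) = 0.035945/0.11664 = 0.3082.

Posterior P(H) ≈ 0.3082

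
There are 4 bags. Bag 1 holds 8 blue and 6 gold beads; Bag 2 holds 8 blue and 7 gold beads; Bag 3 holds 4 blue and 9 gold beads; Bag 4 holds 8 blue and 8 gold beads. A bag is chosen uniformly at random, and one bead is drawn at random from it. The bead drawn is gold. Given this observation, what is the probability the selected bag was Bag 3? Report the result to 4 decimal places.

Posterior probability ≈ 0.3316

P(gold|Bag 1) = 0.4286; P(gold|Bag 2) = 0.4667; P(gold|Bag 3) = 0.6923; P(gold|Bag 4) = 0.5.
Prior × likelihood for each source: 0.25·0.4286=0.1071, 0.25·0.4667=0.1167, 0.25·0.6923=0.1731, 0.25·0.5=0.1250. Summing gives P(gold) = 0.52189.
P(Bag 3 | gold) = 0.1731 / 0.52189 = 0.3316.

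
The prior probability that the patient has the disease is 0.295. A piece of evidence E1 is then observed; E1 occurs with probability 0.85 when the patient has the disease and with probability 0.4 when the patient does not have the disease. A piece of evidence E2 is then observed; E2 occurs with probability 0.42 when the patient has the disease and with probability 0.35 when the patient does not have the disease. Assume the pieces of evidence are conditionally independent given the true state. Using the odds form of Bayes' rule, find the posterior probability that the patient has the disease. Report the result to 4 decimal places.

Prior odds = 0.295/(1−0.295) = 0.41844.
Likelihood ratio for E1 = 0.85/0.4 = 2.1250.
Likelihood ratio for E2 = 0.42/0.35 = 1.2000.
Posterior odds = prior odds × LR₁ × LR₂ = 1.0670.
Posterior probability = odds/(1+odds) = 1.0670/2.0670 = 0.5162.

Posterior probability ≈ 0.5162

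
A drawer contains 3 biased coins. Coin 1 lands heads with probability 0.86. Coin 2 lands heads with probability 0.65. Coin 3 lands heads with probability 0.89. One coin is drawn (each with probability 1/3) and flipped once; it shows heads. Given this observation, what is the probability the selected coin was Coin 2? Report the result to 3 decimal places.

Posterior probability ≈ 0.271

P(heads|C1) = 0.86; P(heads|C2) = 0.65; P(heads|C3) = 0.89.
Prior × likelihood for each source: 0.333333·0.86=0.2867, 0.333333·0.65=0.2167, 0.333333·0.89=0.2967. Summing gives P(heads) = 0.80000.
P(Coin 2 | heads) = 0.2167 / 0.80000 = 0.271.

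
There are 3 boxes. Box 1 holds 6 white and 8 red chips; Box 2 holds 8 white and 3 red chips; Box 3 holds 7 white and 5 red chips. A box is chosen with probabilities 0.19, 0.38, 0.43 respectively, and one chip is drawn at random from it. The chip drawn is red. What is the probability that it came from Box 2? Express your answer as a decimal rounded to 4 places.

P(red|Box 1) = 0.5714; P(red|Box 2) = 0.2727; P(red|Box 3) = 0.4167.
Prior × likelihood for each source: 0.19·0.5714=0.1086, 0.38·0.2727=0.1036, 0.43·0.4167=0.1792. Summing gives P(red) = 0.39137.
P(Box 2 | red) = 0.1036 / 0.39137 = 0.2648.

Posterior probability ≈ 0.2648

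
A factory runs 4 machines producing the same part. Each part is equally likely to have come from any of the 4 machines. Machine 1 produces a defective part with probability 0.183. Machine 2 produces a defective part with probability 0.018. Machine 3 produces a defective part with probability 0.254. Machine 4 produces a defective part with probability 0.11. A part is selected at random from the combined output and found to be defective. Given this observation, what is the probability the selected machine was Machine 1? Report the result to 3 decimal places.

Posterior probability ≈ 0.324

P(defective|M1) = 0.183; P(defective|M2) = 0.018; P(defective|M3) = 0.254; P(defective|M4) = 0.11.
Prior × likelihood for each source: 0.25·0.183=0.04575, 0.25·0.018=0.004500, 0.25·0.254=0.06350, 0.25·0.11=0.02750. Summing gives P(defective) = 0.14125.
P(Machine 1 | defective) = 0.04575 / 0.14125 = 0.324.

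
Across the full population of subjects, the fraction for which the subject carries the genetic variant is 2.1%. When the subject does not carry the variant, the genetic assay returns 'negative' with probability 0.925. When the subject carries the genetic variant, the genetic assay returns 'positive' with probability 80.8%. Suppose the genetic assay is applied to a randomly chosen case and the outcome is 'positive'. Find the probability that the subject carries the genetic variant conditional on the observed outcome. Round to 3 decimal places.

P(H | E) ≈ 0.188

Let H be the event that the subject carries the genetic variant. P(H) = 0.021, so P(¬H) = 0.979. With E the 'positive' result, P(E|H) = 0.808 and P(E|¬H) = 0.075.
P(E) = 0.808·0.021 + 0.075·0.979 = 0.016968 + 0.073425 = 0.090393.
By Bayes' theorem, P(H|E) = 0.016968 / 0.090393 = 0.188.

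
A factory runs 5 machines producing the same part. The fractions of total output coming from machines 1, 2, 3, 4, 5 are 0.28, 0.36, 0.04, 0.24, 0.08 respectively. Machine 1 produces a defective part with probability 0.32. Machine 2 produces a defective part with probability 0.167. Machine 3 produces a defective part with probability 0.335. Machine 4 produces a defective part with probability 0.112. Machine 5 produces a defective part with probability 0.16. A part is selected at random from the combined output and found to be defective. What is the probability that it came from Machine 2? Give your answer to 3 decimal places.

Posterior probability ≈ 0.296

P(defective|M1) = 0.32; P(defective|M2) = 0.167; P(defective|M3) = 0.335; P(defective|M4) = 0.112; P(defective|M5) = 0.16.
Prior × likelihood for each source: 0.28·0.32=0.08960, 0.36·0.167=0.06012, 0.04·0.335=0.01340, 0.24·0.112=0.02688, 0.08·0.16=0.01280. Summing gives P(defective) = 0.20280.
P(Machine 2 | defective) = 0.06012 / 0.20280 = 0.296.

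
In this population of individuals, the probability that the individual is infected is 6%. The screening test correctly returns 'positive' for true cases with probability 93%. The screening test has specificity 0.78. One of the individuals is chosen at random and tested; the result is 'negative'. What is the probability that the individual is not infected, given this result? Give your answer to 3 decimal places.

P(¬H | E) ≈ 0.994

Write H for 'the individual is infected'. Prior odds H:¬H = 0.06/0.94 = 0.063830. For the 'negative' outcome, the likelihood ratio is 0.07/0.78 = 0.089744.
Posterior odds = 0.063830 × 0.089744 = 0.0057283, so P(H|E) = 0.0057283/(1+0.0057283) = 0.006. Then P(¬H|E) = 1 − 0.006 = 0.994.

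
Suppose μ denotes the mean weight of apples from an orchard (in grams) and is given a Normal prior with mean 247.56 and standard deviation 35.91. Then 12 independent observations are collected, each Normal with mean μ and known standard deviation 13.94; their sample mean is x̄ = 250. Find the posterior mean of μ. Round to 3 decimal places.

Posterior mean ≈ 249.970

Prior precision 1/τ₀² = 1/35.91² = 0.00077548; data precision n/σ² = 12/13.94² = 0.0617527.
Posterior precision = 0.00077548 + 0.0617527 = 0.0625281.
Posterior mean = (0.00077548·247.56 + 0.0617527·250) / 0.0625281 = 249.970.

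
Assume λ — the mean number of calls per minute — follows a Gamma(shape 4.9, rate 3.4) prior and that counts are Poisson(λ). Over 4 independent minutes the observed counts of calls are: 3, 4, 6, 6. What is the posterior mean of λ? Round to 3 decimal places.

Posterior mean ≈ 3.230

Total count ∑xᵢ = 19 over n = 4 minutes.
Gamma is conjugate to the Poisson likelihood: posterior is Gamma(shape = 4.9+19 = 23.9, rate = 3.4+4 = 7.4).
E[λ | data] = 23.9/7.4 = 3.230.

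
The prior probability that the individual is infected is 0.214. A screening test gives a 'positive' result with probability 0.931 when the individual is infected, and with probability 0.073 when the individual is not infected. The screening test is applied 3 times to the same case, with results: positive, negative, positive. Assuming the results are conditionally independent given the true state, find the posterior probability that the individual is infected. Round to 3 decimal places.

Let H be the event that the individual is infected; start with P(H) = 0.214. P('positive'|H) = 0.931, P('positive'|¬H) = 0.073.
Update on result 1 ('positive'): P(H) ← 0.931·0.2140 / (0.931·0.2140 + 0.073·0.7860) = 0.19923/0.25661 = 0.7764.
Update on result 2 ('negative'): P(H) ← 0.069·0.7764 / (0.069·0.7764 + 0.927·0.2236) = 0.053572/0.26085 = 0.2054.
Update on result 3 ('positive'): P(H) ← 0.931·0.2054 / (0.931·0.2054 + 0.073·0.7946) = 0.19120/0.24921 = 0.7672.

Posterior P(H) ≈ 0.767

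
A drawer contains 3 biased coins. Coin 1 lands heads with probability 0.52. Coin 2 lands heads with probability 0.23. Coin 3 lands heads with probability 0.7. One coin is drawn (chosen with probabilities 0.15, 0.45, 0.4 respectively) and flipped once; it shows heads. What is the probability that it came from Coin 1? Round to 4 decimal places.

P(heads|C1) = 0.52; P(heads|C2) = 0.23; P(heads|C3) = 0.7.
Prior × likelihood for each source: 0.15·0.52=0.07800, 0.45·0.23=0.1035, 0.4·0.7=0.2800. Summing gives P(heads) = 0.46150.
P(Coin 1 | heads) = 0.07800 / 0.46150 = 0.1690.

Posterior probability ≈ 0.1690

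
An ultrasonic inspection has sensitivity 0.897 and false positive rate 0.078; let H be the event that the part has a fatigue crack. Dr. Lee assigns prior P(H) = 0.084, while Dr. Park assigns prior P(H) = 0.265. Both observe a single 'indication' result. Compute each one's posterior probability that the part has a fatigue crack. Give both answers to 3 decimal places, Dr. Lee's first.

P('+'|H) = 0.897, P('+'|¬H) = 0.078.
Dr. Lee: numerator 0.897·0.084 = 0.075348; evidence = 0.075348+0.078·0.916 = 0.14680; posterior = 0.513.
Dr. Park: numerator 0.897·0.265 = 0.23771; evidence = 0.23771+0.078·0.735 = 0.29504; posterior = 0.806.

Dr. Lee: 0.513; Dr. Park: 0.806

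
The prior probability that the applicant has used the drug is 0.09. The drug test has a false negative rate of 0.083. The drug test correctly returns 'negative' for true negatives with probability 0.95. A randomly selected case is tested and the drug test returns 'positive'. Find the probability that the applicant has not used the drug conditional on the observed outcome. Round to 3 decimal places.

Let H be the event that the applicant has used the drug. P(H) = 0.09, so P(¬H) = 0.91. With E the 'positive' result, P(E|H) = 0.917 and P(E|¬H) = 0.05.
P(E) = 0.917·0.09 + 0.05·0.91 = 0.082530 + 0.045500 = 0.12803.
By Bayes' theorem, P(H|E) = 0.082530 / 0.12803 = 0.645. Hence P(¬H|E) = 1 − 0.645 = 0.355.

P(¬H | E) ≈ 0.355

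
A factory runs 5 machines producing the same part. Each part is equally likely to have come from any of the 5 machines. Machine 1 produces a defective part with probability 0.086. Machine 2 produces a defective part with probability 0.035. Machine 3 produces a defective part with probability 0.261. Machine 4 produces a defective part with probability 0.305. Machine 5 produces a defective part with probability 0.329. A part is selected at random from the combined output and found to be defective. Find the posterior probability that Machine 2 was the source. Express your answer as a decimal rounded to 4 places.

Tabulate prior·likelihood by source: [1] prior 0.2, lik 0.086, product 0.01720; [2] prior 0.2, lik 0.035, product 0.007000; [3] prior 0.2, lik 0.261, product 0.05220; [4] prior 0.2, lik 0.305, product 0.06100; [5] prior 0.2, lik 0.329, product 0.06580.
Normalizing constant = 0.20320; the posterior for Machine 2 is its product over the sum, 0.007000/0.20320 = 0.0344.

Posterior probability ≈ 0.0344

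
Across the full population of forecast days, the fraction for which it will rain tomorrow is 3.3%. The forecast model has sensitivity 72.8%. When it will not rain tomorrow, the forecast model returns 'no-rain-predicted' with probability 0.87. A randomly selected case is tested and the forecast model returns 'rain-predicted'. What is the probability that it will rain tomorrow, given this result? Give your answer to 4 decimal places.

Write H for 'it will rain tomorrow'. Prior odds H:¬H = 0.033/0.967 = 0.034126. For the 'rain-predicted' outcome, the likelihood ratio is 0.728/0.13 = 5.6000.
Posterior odds = 0.034126 × 5.6000 = 0.19111, so P(H|E) = 0.19111/(1+0.19111) = 0.1604.

P(H | E) ≈ 0.1604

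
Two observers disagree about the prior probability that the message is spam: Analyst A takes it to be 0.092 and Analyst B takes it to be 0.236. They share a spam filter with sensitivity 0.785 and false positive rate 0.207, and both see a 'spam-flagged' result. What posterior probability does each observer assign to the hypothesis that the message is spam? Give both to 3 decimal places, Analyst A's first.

Analyst A: 0.278; Analyst B: 0.539

The likelihood ratio for a 'spam-flagged' result is 0.785/0.207 = 3.7923.
Analyst A: prior odds 0.092/0.908 = 0.10132; posterior odds 0.38424; posterior probability 0.278.
Analyst B: prior odds 0.236/0.764 = 0.30890; posterior odds 1.1714; posterior probability 0.539.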